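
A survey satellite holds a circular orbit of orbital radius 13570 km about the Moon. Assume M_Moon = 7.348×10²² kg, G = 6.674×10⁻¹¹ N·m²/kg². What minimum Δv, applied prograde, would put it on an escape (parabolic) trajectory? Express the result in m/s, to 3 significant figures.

Δv ≈ 249 m/s

μ = GM = 6.674×10⁻¹¹ × 7.348×10²² = 4.904×10¹² m³/s².
r = 13570 km = 1.357×10⁷ m.
Circular speed v_c = √(μ/r) = 601.2 m/s.
Escape speed v_esc = √(2μ/r) = √2 × v_c = 850.2 m/s.
Δv = v_esc − v_c = 249.0 m/s.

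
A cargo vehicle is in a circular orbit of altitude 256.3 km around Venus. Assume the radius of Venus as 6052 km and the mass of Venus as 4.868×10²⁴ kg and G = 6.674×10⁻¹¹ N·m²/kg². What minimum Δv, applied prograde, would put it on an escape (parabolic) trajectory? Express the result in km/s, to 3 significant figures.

Δv ≈ 2.97 km/s

μ = GM = 6.674×10⁻¹¹ × 4.868×10²⁴ = 3.249×10¹⁴ m³/s².
r = 6052 + 256.3 = 6308.3 km = 6.3083×10⁶ m.
Circular speed v_c = √(μ/r) = 7176 m/s.
Escape speed v_esc = √(2μ/r) = √2 × v_c = 10150 m/s.
Δv = v_esc − v_c = 2973 m/s = 2.973 km/s.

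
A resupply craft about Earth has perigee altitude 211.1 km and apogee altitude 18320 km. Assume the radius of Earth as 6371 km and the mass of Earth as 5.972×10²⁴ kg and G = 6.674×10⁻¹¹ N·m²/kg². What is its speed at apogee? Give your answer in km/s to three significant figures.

v ≈ 2.61 km/s

μ = GM = 6.674×10⁻¹¹ × 5.972×10²⁴ = 3.986×10¹⁴ m³/s².
r_p = 6371 + 211.1 = 6582.1 km = 6.5821×10⁶ m.
r_a = 6371 + 18320 = 24691 km = 2.4691×10⁷ m.
Semi-major axis a = (r_p + r_a)/2 = 15637 km = 1.564×10⁷ m.
Vis-viva: v² = μ(2/r − 1/a) = 3.986×10¹⁴ × (8.100×10⁻⁸ − 6.395×10⁻⁸) = 6.795×10⁶ m²/s².
v = 2607 m/s = 2.607 km/s.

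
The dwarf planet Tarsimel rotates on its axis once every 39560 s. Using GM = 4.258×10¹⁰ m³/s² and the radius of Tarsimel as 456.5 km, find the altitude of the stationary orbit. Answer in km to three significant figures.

h_sync ≈ 734 km

A synchronous orbit has period T, so by Kepler's third law a = (μT²/4π²)^(1/3).
μT²/4π² = 4.258×10¹⁰ × (3.956×10⁴)² / 39.48 = 1.688×10¹⁸ m³.
a = 1.191×10⁶ m = 1190.7 km.
Altitude h = a − R = 1190.7 − 456.5 = 734.16 km.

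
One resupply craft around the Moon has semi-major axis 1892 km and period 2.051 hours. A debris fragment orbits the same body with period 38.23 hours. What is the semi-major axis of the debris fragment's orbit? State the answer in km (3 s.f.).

Kepler's third law: a³ ∝ T², so a₂ = a₁ (T₂/T₁)^(2/3).
T₂/T₁ = 18.64, (T₂/T₁)^(2/3) = 7.030.
a₂ = 1892 × 7.030 = 13300 km.

a₂ ≈ 13300 km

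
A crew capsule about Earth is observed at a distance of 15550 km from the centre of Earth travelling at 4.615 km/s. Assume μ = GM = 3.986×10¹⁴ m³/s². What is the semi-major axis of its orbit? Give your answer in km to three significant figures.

a ≈ 13300 km

r = 1.555×10⁷ m.
Specific orbital energy ε = v²/2 − μ/r = (4615)²/2 − 3.986×10¹⁴/1.555×10⁷ = -1.498×10⁷ J/kg.
Since ε = −μ/(2a), a = −μ/(2ε) = 1.330×10⁷ m = 13301 km.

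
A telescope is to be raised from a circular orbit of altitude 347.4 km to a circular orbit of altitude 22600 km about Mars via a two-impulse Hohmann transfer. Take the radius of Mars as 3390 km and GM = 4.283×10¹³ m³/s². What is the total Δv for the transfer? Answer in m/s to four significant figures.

Δv_total ≈ 1731 m/s

r₁ = 3390 + 347.4 = 3737.4 km = 3.7374×10⁶ m.
r₂ = 3390 + 22600 = 25990 km = 2.5990×10⁷ m.
Transfer ellipse a_t = (r₁ + r₂)/2 = 1.486×10⁷ m.
At r₁: circular v_c1 = √(μ/r₁) = 3385 m/s; transfer-periapsis v_p = √[μ(2/r₁ − 1/a_t)] = 4476 m/s.
Δv₁ = v_p − v_c1 = 1091 m/s.
At r₂: circular v_c2 = √(μ/r₂) = 1284 m/s; transfer-apoapsis v_a = √[μ(2/r₂ − 1/a_t)] = 643.7 m/s.
Δv₂ = v_c2 − v_a = 640.0 m/s.
Total Δv = Δv₁ + Δv₂ = 1731 m/s.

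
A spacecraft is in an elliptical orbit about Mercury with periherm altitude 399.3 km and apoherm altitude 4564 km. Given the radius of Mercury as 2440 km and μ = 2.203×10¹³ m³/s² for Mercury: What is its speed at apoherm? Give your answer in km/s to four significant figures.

r_p = 2440 + 399.3 = 2839.3 km = 2.8393×10⁶ m.
r_a = 2440 + 4564 = 7004.0 km = 7.0040×10⁶ m.
Semi-major axis a = (r_p + r_a)/2 = 4921.6 km = 4.922×10⁶ m.
Vis-viva: v² = μ(2/r − 1/a) = 2.203×10¹³ × (2.856×10⁻⁷ − 2.032×10⁻⁷) = 1.815×10⁶ m²/s².
v = 1347 m/s = 1.347 km/s.

v ≈ 1.347 km/s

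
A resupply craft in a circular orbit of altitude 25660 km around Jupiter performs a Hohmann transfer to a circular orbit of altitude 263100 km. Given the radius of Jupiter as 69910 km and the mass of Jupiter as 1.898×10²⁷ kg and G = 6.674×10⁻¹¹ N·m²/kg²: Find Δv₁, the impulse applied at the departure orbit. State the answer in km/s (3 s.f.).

Δv ≈ 8.98 km/s

μ = GM = 6.674×10⁻¹¹ × 1.898×10²⁷ = 1.267×10¹⁷ m³/s².
r₁ = 69910 + 25660 = 95570 km = 9.5570×10⁷ m.
r₂ = 69910 + 263100 = 333010 km = 3.3301×10⁸ m.
Transfer ellipse a_t = (r₁ + r₂)/2 = 2.143×10⁸ m.
At r₁: circular v_c1 = √(μ/r₁) = 36410 m/s; transfer-perijove v_p = √[μ(2/r₁ − 1/a_t)] = 45380 m/s.
Δv₁ = v_p − v_c1 = 8978 m/s.
= 8.978 km/s.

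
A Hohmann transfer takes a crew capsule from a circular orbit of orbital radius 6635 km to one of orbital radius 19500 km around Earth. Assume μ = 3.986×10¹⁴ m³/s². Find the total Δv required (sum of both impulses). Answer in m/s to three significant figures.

Δv_total ≈ 3020 m/s

r₁ = 6635 km = 6.635×10⁶ m.
r₂ = 19500 km = 1.950×10⁷ m.
Transfer ellipse a_t = (r₁ + r₂)/2 = 1.307×10⁷ m.
At r₁: circular v_c1 = √(μ/r₁) = 7751 m/s; transfer-perigee v_p = √[μ(2/r₁ − 1/a_t)] = 9468 m/s.
Δv₁ = v_p − v_c1 = 1717 m/s.
At r₂: circular v_c2 = √(μ/r₂) = 4521 m/s; transfer-apogee v_a = √[μ(2/r₂ − 1/a_t)] = 3222 m/s.
Δv₂ = v_c2 − v_a = 1300 m/s.
Total Δv = Δv₁ + Δv₂ = 3017 m/s.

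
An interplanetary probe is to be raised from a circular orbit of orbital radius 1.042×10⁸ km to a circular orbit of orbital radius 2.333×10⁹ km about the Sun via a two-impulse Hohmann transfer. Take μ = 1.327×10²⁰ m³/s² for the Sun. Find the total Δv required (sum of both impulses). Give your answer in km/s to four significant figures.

r₁ = 1.042×10⁸ km = 1.042×10¹¹ m.
r₂ = 2.333×10⁹ km = 2.333×10¹² m.
Transfer ellipse a_t = (r₁ + r₂)/2 = 1.219×10¹² m.
At r₁: circular v_c1 = √(μ/r₁) = 35690 m/s; transfer-perihelion v_p = √[μ(2/r₁ − 1/a_t)] = 49380 m/s.
Δv₁ = v_p − v_c1 = 13690 m/s.
At r₂: circular v_c2 = √(μ/r₂) = 7542 m/s; transfer-aphelion v_a = √[μ(2/r₂ − 1/a_t)] = 2205 m/s.
Δv₂ = v_c2 − v_a = 5336 m/s.
Total Δv = Δv₁ + Δv₂ = 19030 m/s = 19.03 km/s.

Δv_total ≈ 19.03 km/s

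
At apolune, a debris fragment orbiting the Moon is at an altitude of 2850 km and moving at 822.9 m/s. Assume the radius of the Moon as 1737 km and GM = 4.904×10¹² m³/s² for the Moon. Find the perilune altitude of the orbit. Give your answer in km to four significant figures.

perilune altitude ≈ 389.0 km

r_a = 1737 + 2850 = 4587.0 km = 4.587×10⁶ m.
Specific energy ε = v²/2 − μ/r = -7.305×10⁵ J/kg, so a = −μ/(2ε) = 3.356×10⁶ m.
The apsides satisfy r_p + r_a = 2a, so the perilune radius is 2a − r_a = 2.126×10⁶ m = 2126.0 km.
Perilune altitude = 2126.0 − 1737 = 388.97 km.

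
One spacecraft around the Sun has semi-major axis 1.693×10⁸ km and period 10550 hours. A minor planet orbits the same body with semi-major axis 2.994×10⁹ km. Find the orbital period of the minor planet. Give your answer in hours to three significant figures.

Kepler's third law: T² ∝ a³, so T₂ = T₁ (a₂/a₁)^(3/2).
a₂/a₁ = 17.68, (a₂/a₁)^(3/2) = 74.37.
T₂ = 10550 × 74.37 = 7.846×10⁵ hours.

T₂ ≈ 7.85×10⁵ hours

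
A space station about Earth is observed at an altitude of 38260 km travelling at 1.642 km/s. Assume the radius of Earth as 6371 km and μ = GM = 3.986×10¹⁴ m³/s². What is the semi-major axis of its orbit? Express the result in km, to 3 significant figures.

a ≈ 26300 km

r = 6371 + 38260 = 44631 km = 4.463×10⁷ m.
Vis-viva rearranged: 1/a = 2/r − v²/μ = 4.481×10⁻⁸ − 6.764×10⁻⁹ = 3.805×10⁻⁸ m⁻¹.
a = 2.628×10⁷ m = 26283 km.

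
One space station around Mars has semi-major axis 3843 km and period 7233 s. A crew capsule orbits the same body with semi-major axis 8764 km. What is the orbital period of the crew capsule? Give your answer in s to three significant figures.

T₂ ≈ 24900 s

Kepler's third law: T² ∝ a³, so T₂ = T₁ (a₂/a₁)^(3/2).
a₂/a₁ = 2.281, (a₂/a₁)^(3/2) = 3.444.
T₂ = 7233 × 3.444 = 24910 s.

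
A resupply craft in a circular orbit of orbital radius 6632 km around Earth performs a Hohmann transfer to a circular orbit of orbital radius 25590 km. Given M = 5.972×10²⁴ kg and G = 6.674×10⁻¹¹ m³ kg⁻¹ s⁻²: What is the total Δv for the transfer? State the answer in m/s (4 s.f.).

μ = GM = 6.674×10⁻¹¹ × 5.972×10²⁴ = 3.986×10¹⁴ m³/s².
r₁ = 6632 km = 6.632×10⁶ m.
r₂ = 25590 km = 2.559×10⁷ m.
Transfer ellipse a_t = (r₁ + r₂)/2 = 1.611×10⁷ m.
At r₁: circular v_c1 = √(μ/r₁) = 7752 m/s; transfer-perigee v_p = √[μ(2/r₁ − 1/a_t)] = 9770 m/s.
Δv₁ = v_p − v_c1 = 2018 m/s.
At r₂: circular v_c2 = √(μ/r₂) = 3947 m/s; transfer-apogee v_a = √[μ(2/r₂ − 1/a_t)] = 2532 m/s.
Δv₂ = v_c2 − v_a = 1414 m/s.
Total Δv = Δv₁ + Δv₂ = 3432 m/s.

Δv_total ≈ 3432 m/s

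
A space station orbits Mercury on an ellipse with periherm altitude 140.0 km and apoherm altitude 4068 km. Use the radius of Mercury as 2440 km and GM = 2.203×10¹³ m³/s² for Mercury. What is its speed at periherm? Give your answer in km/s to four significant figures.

v ≈ 3.497 km/s

r_p = 2440 + 140.0 = 2580.0 km = 2.5800×10⁶ m.
r_a = 2440 + 4068 = 6508.0 km = 6.5080×10⁶ m.
Semi-major axis a = (r_p + r_a)/2 = 4544.0 km = 4.544×10⁶ m.
Vis-viva: v² = μ(2/r − 1/a) = 2.203×10¹³ × (7.752×10⁻⁷ − 2.201×10⁻⁷) = 1.223×10⁷ m²/s².
v = 3497 m/s = 3.497 km/s.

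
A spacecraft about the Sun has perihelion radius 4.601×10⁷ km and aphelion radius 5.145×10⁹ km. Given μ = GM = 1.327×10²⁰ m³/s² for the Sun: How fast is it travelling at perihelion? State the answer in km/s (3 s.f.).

Semi-major axis a = (r_p + r_a)/2 = 2.5955×10⁹ km = 2.596×10¹² m.
Vis-viva: v² = μ(2/r − 1/a) = 1.327×10²⁰ × (4.347×10⁻¹¹ − 3.853×10⁻¹³) = 5.717×10⁹ m²/s².
v = 75610 m/s = 75.61 km/s.

v ≈ 75.6 km/s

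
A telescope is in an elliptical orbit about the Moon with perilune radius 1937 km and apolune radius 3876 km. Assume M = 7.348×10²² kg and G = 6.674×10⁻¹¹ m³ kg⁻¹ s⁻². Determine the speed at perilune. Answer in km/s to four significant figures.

μ = GM = 6.674×10⁻¹¹ × 7.348×10²² = 4.904×10¹² m³/s².
Semi-major axis a = (r_p + r_a)/2 = 2906.5 km = 2.906×10⁶ m.
Vis-viva: v² = μ(2/r − 1/a) = 4.904×10¹² × (1.033×10⁻⁶ − 3.441×10⁻⁷) = 3.376×10⁶ m²/s².
v = 1837 m/s = 1.837 km/s.

v ≈ 1.837 km/s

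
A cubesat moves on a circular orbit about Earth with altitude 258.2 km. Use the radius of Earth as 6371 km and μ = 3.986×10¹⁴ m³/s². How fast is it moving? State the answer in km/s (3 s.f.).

r = 6371 + 258.2 = 6629.2 km = 6.6292×10⁶ m.
For a circular orbit v = √(μ/r) = √(3.986×10¹⁴ / 6.629×10⁶) = √(6.013×10⁷) = 7754 m/s.
That is 7.754 km/s.

v ≈ 7.75 km/s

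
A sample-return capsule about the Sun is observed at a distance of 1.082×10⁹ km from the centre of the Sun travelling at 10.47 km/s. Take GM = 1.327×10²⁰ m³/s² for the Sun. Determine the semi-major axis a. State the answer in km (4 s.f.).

a ≈ 9.781×10⁸ km

r = 1.082×10¹² m.
Specific orbital energy ε = v²/2 − μ/r = (10470)²/2 − 1.327×10²⁰/1.082×10¹² = -6.783×10⁷ J/kg.
Since ε = −μ/(2a), a = −μ/(2ε) = 9.781×10¹¹ m = 9.7814×10⁸ km.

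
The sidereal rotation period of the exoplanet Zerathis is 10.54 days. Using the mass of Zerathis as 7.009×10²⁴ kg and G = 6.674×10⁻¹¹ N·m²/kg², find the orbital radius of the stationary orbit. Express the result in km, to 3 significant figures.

μ = GM = 6.674×10⁻¹¹ × 7.009×10²⁴ = 4.678×10¹⁴ m³/s².
T = 10.54 days = 9.107×10⁵ s.
A synchronous orbit has period T, so by Kepler's third law a = (μT²/4π²)^(1/3).
μT²/4π² = 4.678×10¹⁴ × (9.107×10⁵)² / 39.48 = 9.826×10²⁴ m³.
a = 2.142×10⁸ m = 2.1419×10⁵ km.

r_sync ≈ 2.14×10⁵ km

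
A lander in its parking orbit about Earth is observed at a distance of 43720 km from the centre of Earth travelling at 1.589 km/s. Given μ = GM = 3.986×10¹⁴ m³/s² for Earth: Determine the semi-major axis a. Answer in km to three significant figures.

r = 4.372×10⁷ m.
Specific orbital energy ε = v²/2 − μ/r = (1589)²/2 − 3.986×10¹⁴/4.372×10⁷ = -7.855×10⁶ J/kg.
Since ε = −μ/(2a), a = −μ/(2ε) = 2.537×10⁷ m = 25374 km.

a ≈ 25400 km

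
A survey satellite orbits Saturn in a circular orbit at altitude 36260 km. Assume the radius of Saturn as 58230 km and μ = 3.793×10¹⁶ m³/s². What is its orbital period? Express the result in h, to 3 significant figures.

T ≈ 8.23 h

r = 58230 + 36260 = 94490 km = 9.4490×10⁷ m.
Kepler's third law: T = 2π√(r³/μ) = 2π√((9.449×10⁷)³ / 3.793×10¹⁶).
r³/μ = 2.224×10⁷ s², so T = 2π × 4.716×10³ = 2.963×10⁴ s.
Converting: 2.963×10⁴ s ÷ 3600 = 8.231 h.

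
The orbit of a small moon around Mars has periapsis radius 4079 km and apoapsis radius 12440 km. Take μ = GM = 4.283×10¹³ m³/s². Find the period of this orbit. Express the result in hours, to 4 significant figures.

T ≈ 6.330 hours

Semi-major axis a = (r_p + r_a)/2 = (4079.0 + 12440)/2 = 8259.5 km = 8.260×10⁶ m.
By Kepler's third law T = 2π√(a³/μ) = 2π × 3.627×10³ = 2.279×10⁴ s.
= 6.330 hours.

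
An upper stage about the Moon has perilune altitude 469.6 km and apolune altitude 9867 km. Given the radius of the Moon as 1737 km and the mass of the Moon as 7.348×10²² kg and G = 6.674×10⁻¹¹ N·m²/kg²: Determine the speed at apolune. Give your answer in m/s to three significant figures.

μ = GM = 6.674×10⁻¹¹ × 7.348×10²² = 4.904×10¹² m³/s².
r_p = 1737 + 469.6 = 2206.6 km = 2.2066×10⁶ m.
r_a = 1737 + 9867 = 11604 km = 1.1604×10⁷ m.
Semi-major axis a = (r_p + r_a)/2 = 6905.3 km = 6.905×10⁶ m.
Vis-viva: v² = μ(2/r − 1/a) = 4.904×10¹² × (1.724×10⁻⁷ − 1.448×10⁻⁷) = 1.350×10⁵ m²/s².
v = 367.5 m/s.

v ≈ 367 m/s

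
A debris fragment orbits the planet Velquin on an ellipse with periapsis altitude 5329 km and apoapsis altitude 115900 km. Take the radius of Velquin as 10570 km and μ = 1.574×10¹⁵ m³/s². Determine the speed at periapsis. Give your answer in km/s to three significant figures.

v ≈ 13.3 km/s

r_p = 10570 + 5329 = 15899 km = 1.5899×10⁷ m.
r_a = 10570 + 115900 = 126470 km = 1.2647×10⁸ m.
Semi-major axis a = (r_p + r_a)/2 = 71184 km = 7.118×10⁷ m.
Vis-viva: v² = μ(2/r − 1/a) = 1.574×10¹⁵ × (1.258×10⁻⁷ − 1.405×10⁻⁸) = 1.759×10⁸ m²/s².
v = 13260 m/s = 13.26 km/s.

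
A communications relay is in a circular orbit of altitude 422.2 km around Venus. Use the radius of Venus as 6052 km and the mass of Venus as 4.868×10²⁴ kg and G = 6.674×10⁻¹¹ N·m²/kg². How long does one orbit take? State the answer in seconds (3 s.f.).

T ≈ 5740 seconds

μ = GM = 6.674×10⁻¹¹ × 4.868×10²⁴ = 3.249×10¹⁴ m³/s².
r = 6052 + 422.2 = 6474.2 km = 6.4742×10⁶ m.
Kepler's third law: T = 2π√(r³/μ) = 2π√((6.474×10⁶)³ / 3.249×10¹⁴).
r³/μ = 8.353×10⁵ s², so T = 2π × 9.139×10² = 5.742×10³ s.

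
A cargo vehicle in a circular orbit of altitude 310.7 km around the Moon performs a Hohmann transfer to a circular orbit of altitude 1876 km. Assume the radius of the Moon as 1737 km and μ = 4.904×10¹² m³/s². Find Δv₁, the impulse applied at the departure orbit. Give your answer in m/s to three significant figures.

Δv ≈ 201 m/s

r₁ = 1737 + 310.7 = 2047.7 km = 2.0477×10⁶ m.
r₂ = 1737 + 1876 = 3613.0 km = 3.6130×10⁶ m.
Transfer ellipse a_t = (r₁ + r₂)/2 = 2.830×10⁶ m.
At r₁: circular v_c1 = √(μ/r₁) = 1548 m/s; transfer-perilune v_p = √[μ(2/r₁ − 1/a_t)] = 1748 m/s.
Δv₁ = v_p − v_c1 = 200.9 m/s.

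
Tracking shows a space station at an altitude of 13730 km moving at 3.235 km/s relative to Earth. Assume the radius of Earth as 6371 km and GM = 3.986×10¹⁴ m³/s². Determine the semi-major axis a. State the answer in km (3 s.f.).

a ≈ 13700 km

r = 6371 + 13730 = 20101 km = 2.010×10⁷ m.
Specific orbital energy ε = v²/2 − μ/r = (3235)²/2 − 3.986×10¹⁴/2.010×10⁷ = -1.460×10⁷ J/kg.
Since ε = −μ/(2a), a = −μ/(2ε) = 1.365×10⁷ m = 13653 km.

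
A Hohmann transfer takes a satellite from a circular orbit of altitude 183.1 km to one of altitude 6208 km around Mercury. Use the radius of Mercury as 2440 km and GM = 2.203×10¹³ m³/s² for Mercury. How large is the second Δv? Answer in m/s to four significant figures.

Δv ≈ 507.2 m/s

r₁ = 2440 + 183.1 = 2623.1 km = 2.6231×10⁶ m.
r₂ = 2440 + 6208 = 8648.0 km = 8.6480×10⁶ m.
Transfer ellipse a_t = (r₁ + r₂)/2 = 5.636×10⁶ m.
At r₁: circular v_c1 = √(μ/r₁) = 2898 m/s; transfer-periherm v_p = √[μ(2/r₁ − 1/a_t)] = 3590 m/s.
At r₂: circular v_c2 = √(μ/r₂) = 1596 m/s; transfer-apoherm v_a = √[μ(2/r₂ − 1/a_t)] = 1089 m/s.
Δv₂ = v_c2 − v_a = 507.2 m/s.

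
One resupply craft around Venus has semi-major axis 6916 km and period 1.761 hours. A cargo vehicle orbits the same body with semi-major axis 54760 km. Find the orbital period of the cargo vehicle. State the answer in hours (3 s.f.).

Kepler's third law: T² ∝ a³, so T₂ = T₁ (a₂/a₁)^(3/2).
a₂/a₁ = 7.918, (a₂/a₁)^(3/2) = 22.28.
T₂ = 1.761 × 22.28 = 39.23 hours.

T₂ ≈ 39.2 hours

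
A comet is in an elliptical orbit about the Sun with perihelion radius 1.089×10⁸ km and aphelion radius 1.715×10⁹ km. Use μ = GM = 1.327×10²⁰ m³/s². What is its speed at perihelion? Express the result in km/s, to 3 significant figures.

Semi-major axis a = (r_p + r_a)/2 = 9.1195×10⁸ km = 9.120×10¹¹ m.
Vis-viva: v² = μ(2/r − 1/a) = 1.327×10²⁰ × (1.837×10⁻¹¹ − 1.097×10⁻¹²) = 2.292×10⁹ m²/s².
v = 47870 m/s = 47.87 km/s.

v ≈ 47.9 km/s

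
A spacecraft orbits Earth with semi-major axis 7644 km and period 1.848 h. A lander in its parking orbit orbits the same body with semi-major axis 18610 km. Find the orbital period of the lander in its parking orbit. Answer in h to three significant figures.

T₂ ≈ 7.02 h

Kepler's third law: T² ∝ a³, so T₂ = T₁ (a₂/a₁)^(3/2).
a₂/a₁ = 2.435, (a₂/a₁)^(3/2) = 3.799.
T₂ = 1.848 × 3.799 = 7.020 h.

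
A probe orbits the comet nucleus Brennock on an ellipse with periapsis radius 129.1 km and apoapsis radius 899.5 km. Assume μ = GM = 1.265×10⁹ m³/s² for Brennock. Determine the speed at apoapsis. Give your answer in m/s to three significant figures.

v ≈ 18.8 m/s

Semi-major axis a = (r_p + r_a)/2 = 514.30 km = 5.143×10⁵ m.
Vis-viva: v² = μ(2/r − 1/a) = 1.265×10⁹ × (2.223×10⁻⁶ − 1.944×10⁻⁶) = 3.530×10² m²/s².
v = 18.79 m/s.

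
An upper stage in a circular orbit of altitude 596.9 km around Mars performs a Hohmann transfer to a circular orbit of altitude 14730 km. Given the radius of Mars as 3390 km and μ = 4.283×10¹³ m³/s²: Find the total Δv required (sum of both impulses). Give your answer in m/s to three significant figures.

Δv_total ≈ 1530 m/s

r₁ = 3390 + 596.9 = 3986.9 km = 3.9869×10⁶ m.
r₂ = 3390 + 14730 = 18120 km = 1.8120×10⁷ m.
Transfer ellipse a_t = (r₁ + r₂)/2 = 1.105×10⁷ m.
At r₁: circular v_c1 = √(μ/r₁) = 3278 m/s; transfer-periapsis v_p = √[μ(2/r₁ − 1/a_t)] = 4196 m/s.
Δv₁ = v_p − v_c1 = 918.9 m/s.
At r₂: circular v_c2 = √(μ/r₂) = 1537 m/s; transfer-apoapsis v_a = √[μ(2/r₂ − 1/a_t)] = 923.3 m/s.
Δv₂ = v_c2 − v_a = 614.1 m/s.
Total Δv = Δv₁ + Δv₂ = 1533 m/s.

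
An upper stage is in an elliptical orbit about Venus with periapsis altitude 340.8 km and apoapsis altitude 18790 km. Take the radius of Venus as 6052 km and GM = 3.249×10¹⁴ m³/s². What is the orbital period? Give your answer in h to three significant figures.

T ≈ 5.98 h

r_p = 6052 + 340.8 = 6392.8 km = 6.3928×10⁶ m.
r_a = 6052 + 18790 = 24842 km = 2.4842×10⁷ m.
Semi-major axis a = (r_p + r_a)/2 = (6392.8 + 24842)/2 = 15617 km = 1.562×10⁷ m.
By Kepler's third law T = 2π√(a³/μ) = 2π × 3.424×10³ = 2.151×10⁴ s.
= 5.976 h.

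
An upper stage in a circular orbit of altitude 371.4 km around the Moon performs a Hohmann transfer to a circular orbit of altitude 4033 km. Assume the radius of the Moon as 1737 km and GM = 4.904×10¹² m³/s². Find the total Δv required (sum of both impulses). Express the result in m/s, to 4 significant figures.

Δv_total ≈ 568.1 m/s

r₁ = 1737 + 371.4 = 2108.4 km = 2.1084×10⁶ m.
r₂ = 1737 + 4033 = 5770.0 km = 5.7700×10⁶ m.
Transfer ellipse a_t = (r₁ + r₂)/2 = 3.939×10⁶ m.
At r₁: circular v_c1 = √(μ/r₁) = 1525 m/s; transfer-perilune v_p = √[μ(2/r₁ − 1/a_t)] = 1846 m/s.
Δv₁ = v_p − v_c1 = 320.7 m/s.
At r₂: circular v_c2 = √(μ/r₂) = 921.9 m/s; transfer-apolune v_a = √[μ(2/r₂ − 1/a_t)] = 674.5 m/s.
Δv₂ = v_c2 − v_a = 247.4 m/s.
Total Δv = Δv₁ + Δv₂ = 568.1 m/s.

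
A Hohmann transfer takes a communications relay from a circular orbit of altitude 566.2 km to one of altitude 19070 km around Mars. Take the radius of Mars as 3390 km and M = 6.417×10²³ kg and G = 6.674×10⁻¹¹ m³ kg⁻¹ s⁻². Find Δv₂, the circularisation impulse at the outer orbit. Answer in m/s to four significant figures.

Δv ≈ 625.1 m/s

μ = GM = 6.674×10⁻¹¹ × 6.417×10²³ = 4.283×10¹³ m³/s².
r₁ = 3390 + 566.2 = 3956.2 km = 3.9562×10⁶ m.
r₂ = 3390 + 19070 = 22460 km = 2.2460×10⁷ m.
Transfer ellipse a_t = (r₁ + r₂)/2 = 1.321×10⁷ m.
At r₁: circular v_c1 = √(μ/r₁) = 3290 m/s; transfer-periapsis v_p = √[μ(2/r₁ − 1/a_t)] = 4290 m/s.
At r₂: circular v_c2 = √(μ/r₂) = 1381 m/s; transfer-apoapsis v_a = √[μ(2/r₂ − 1/a_t)] = 755.7 m/s.
Δv₂ = v_c2 − v_a = 625.1 m/s.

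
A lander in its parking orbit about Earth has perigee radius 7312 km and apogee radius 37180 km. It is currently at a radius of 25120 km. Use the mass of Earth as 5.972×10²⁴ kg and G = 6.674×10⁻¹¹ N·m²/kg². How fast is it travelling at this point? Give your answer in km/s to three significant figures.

μ = GM = 6.674×10⁻¹¹ × 5.972×10²⁴ = 3.986×10¹⁴ m³/s².
Semi-major axis a = (r_p + r_a)/2 = 22246 km = 2.225×10⁷ m.
Vis-viva: v² = μ(2/r − 1/a) = 3.986×10¹⁴ × (7.962×10⁻⁸ − 4.495×10⁻⁸) = 1.382×10⁷ m²/s².
v = 3717 m/s = 3.717 km/s.

v ≈ 3.72 km/s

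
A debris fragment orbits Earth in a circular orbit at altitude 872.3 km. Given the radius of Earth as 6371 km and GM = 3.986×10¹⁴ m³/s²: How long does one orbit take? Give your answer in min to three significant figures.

r = 6371 + 872.3 = 7243.3 km = 7.2433×10⁶ m.
Kepler's third law: T = 2π√(r³/μ) = 2π√((7.243×10⁶)³ / 3.986×10¹⁴).
r³/μ = 9.534×10⁵ s², so T = 2π × 9.764×10² = 6.135×10³ s.
Converting: 6.135×10³ s ÷ 60.00 = 102.3 min.

T ≈ 102 min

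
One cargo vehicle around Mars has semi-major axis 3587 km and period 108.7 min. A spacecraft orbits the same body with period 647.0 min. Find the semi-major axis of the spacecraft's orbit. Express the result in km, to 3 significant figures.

a₂ ≈ 11800 km

Kepler's third law: a³ ∝ T², so a₂ = a₁ (T₂/T₁)^(2/3).
T₂/T₁ = 5.952, (T₂/T₁)^(2/3) = 3.284.
a₂ = 3587 × 3.284 = 11780 km.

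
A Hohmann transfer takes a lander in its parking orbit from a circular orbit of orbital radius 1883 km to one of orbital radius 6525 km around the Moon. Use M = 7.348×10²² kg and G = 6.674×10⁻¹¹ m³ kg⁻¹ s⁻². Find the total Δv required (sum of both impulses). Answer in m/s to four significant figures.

μ = GM = 6.674×10⁻¹¹ × 7.348×10²² = 4.904×10¹² m³/s².
r₁ = 1883 km = 1.883×10⁶ m.
r₂ = 6525 km = 6.525×10⁶ m.
Transfer ellipse a_t = (r₁ + r₂)/2 = 4.204×10⁶ m.
At r₁: circular v_c1 = √(μ/r₁) = 1614 m/s; transfer-perilune v_p = √[μ(2/r₁ − 1/a_t)] = 2011 m/s.
Δv₁ = v_p − v_c1 = 396.7 m/s.
At r₂: circular v_c2 = √(μ/r₂) = 866.9 m/s; transfer-apolune v_a = √[μ(2/r₂ − 1/a_t)] = 580.2 m/s.
Δv₂ = v_c2 − v_a = 286.7 m/s.
Total Δv = Δv₁ + Δv₂ = 683.5 m/s.

Δv_total ≈ 683.5 m/s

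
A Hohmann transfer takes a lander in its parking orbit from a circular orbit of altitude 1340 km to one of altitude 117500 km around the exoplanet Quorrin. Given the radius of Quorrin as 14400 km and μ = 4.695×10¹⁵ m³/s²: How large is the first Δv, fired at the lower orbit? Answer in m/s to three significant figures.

Δv ≈ 5820 m/s

r₁ = 14400 + 1340 = 15740 km = 1.5740×10⁷ m.
r₂ = 14400 + 117500 = 131900 km = 1.3190×10⁸ m.
Transfer ellipse a_t = (r₁ + r₂)/2 = 7.382×10⁷ m.
At r₁: circular v_c1 = √(μ/r₁) = 17270 m/s; transfer-periapsis v_p = √[μ(2/r₁ − 1/a_t)] = 23090 m/s.
Δv₁ = v_p − v_c1 = 5815 m/s.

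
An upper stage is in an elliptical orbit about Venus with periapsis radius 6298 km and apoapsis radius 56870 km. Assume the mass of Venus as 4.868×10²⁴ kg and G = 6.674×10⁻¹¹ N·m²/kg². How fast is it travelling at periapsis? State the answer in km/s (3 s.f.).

v ≈ 9.64 km/s

μ = GM = 6.674×10⁻¹¹ × 4.868×10²⁴ = 3.249×10¹⁴ m³/s².
Semi-major axis a = (r_p + r_a)/2 = 31584 km = 3.158×10⁷ m.
Vis-viva: v² = μ(2/r − 1/a) = 3.249×10¹⁴ × (3.176×10⁻⁷ − 3.166×10⁻⁸) = 9.289×10⁷ m²/s².
v = 9638 m/s = 9.638 km/s.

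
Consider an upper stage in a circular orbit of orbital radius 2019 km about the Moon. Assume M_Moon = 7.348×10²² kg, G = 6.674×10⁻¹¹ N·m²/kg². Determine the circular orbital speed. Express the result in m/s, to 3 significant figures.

v ≈ 1560 m/s

μ = GM = 6.674×10⁻¹¹ × 7.348×10²² = 4.904×10¹² m³/s².
r = 2019 km = 2.019×10⁶ m.
For a circular orbit v = √(μ/r) = √(4.904×10¹² / 2.019×10⁶) = √(2.429×10⁶) = 1559 m/s.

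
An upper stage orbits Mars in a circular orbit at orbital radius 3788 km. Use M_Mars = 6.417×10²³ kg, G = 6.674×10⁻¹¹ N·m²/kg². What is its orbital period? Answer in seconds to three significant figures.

T ≈ 7080 seconds

μ = GM = 6.674×10⁻¹¹ × 6.417×10²³ = 4.283×10¹³ m³/s².
r = 3788 km = 3.788×10⁶ m.
Kepler's third law: T = 2π√(r³/μ) = 2π√((3.788×10⁶)³ / 4.283×10¹³).
r³/μ = 1.269×10⁶ s², so T = 2π × 1.127×10³ = 7.078×10³ s.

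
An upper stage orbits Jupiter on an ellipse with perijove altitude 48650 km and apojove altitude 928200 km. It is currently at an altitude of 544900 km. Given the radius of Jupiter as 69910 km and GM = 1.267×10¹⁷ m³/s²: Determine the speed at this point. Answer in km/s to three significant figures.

r_p = 69910 + 48650 = 118560 km = 1.1856×10⁸ m.
r_a = 69910 + 928200 = 998110 km = 9.9811×10⁸ m.
r = 69910 + 544900 = 6.1481×10⁵ km = 6.148×10⁸ m.
Semi-major axis a = (r_p + r_a)/2 = 5.5834×10⁵ km = 5.583×10⁸ m.
Vis-viva: v² = μ(2/r − 1/a) = 1.267×10¹⁷ × (3.253×10⁻⁹ − 1.791×10⁻⁹) = 1.852×10⁸ m²/s².
v = 13610 m/s = 13.61 km/s.

v ≈ 13.6 km/s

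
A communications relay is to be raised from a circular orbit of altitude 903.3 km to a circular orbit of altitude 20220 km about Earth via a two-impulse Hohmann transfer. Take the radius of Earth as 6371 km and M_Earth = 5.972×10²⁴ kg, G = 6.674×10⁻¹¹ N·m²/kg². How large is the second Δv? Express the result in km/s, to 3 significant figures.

Δv ≈ 1.33 km/s

μ = GM = 6.674×10⁻¹¹ × 5.972×10²⁴ = 3.986×10¹⁴ m³/s².
r₁ = 6371 + 903.3 = 7274.3 km = 7.2743×10⁶ m.
r₂ = 6371 + 20220 = 26591 km = 2.6591×10⁷ m.
Transfer ellipse a_t = (r₁ + r₂)/2 = 1.693×10⁷ m.
At r₁: circular v_c1 = √(μ/r₁) = 7402 m/s; transfer-perigee v_p = √[μ(2/r₁ − 1/a_t)] = 9276 m/s.
At r₂: circular v_c2 = √(μ/r₂) = 3872 m/s; transfer-apogee v_a = √[μ(2/r₂ − 1/a_t)] = 2538 m/s.
Δv₂ = v_c2 − v_a = 1334 m/s.
= 1.334 km/s.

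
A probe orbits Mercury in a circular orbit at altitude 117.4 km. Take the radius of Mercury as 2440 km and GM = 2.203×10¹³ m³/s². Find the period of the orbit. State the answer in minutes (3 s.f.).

T ≈ 91.2 minutes

r = 2440 + 117.4 = 2557.4 km = 2.5574×10⁶ m.
Kepler's third law: T = 2π√(r³/μ) = 2π√((2.557×10⁶)³ / 2.203×10¹³).
r³/μ = 7.592×10⁵ s², so T = 2π × 8.713×10² = 5.475×10³ s.
Converting: 5.475×10³ s ÷ 60.00 = 91.25 minutes.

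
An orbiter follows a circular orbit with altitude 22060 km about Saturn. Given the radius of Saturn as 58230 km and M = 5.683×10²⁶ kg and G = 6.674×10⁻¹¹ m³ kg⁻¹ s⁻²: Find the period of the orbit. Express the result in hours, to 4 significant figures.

μ = GM = 6.674×10⁻¹¹ × 5.683×10²⁶ = 3.793×10¹⁶ m³/s².
r = 58230 + 22060 = 80290 km = 8.0290×10⁷ m.
Kepler's third law: T = 2π√(r³/μ) = 2π√((8.029×10⁷)³ / 3.793×10¹⁶).
r³/μ = 1.365×10⁷ s², so T = 2π × 3.694×10³ = 2.321×10⁴ s.
Converting: 2.321×10⁴ s ÷ 3600 = 6.447 hours.

T ≈ 6.447 hours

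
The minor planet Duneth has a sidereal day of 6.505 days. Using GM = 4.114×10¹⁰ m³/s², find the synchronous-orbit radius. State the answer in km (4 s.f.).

T = 6.505 days = 5.620×10⁵ s.
A synchronous orbit has period T, so by Kepler's third law a = (μT²/4π²)^(1/3).
μT²/4π² = 4.114×10¹⁰ × (5.620×10⁵)² / 39.48 = 3.292×10²⁰ m³.
a = 6.905×10⁶ m = 6904.7 km.

r_sync ≈ 6905 km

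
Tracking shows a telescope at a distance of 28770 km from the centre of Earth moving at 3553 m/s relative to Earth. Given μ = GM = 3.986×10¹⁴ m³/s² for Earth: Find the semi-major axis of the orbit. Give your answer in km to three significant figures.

r = 2.877×10⁷ m.
Vis-viva rearranged: 1/a = 2/r − v²/μ = 6.952×10⁻⁸ − 3.167×10⁻⁸ = 3.785×10⁻⁸ m⁻¹.
a = 2.642×10⁷ m = 26423 km.

a ≈ 26400 km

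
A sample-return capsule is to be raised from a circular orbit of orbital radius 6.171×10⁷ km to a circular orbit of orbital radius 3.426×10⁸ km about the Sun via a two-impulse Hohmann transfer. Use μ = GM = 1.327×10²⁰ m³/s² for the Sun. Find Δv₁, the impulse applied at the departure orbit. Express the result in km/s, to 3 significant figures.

r₁ = 6.171×10⁷ km = 6.171×10¹⁰ m.
r₂ = 3.426×10⁸ km = 3.426×10¹¹ m.
Transfer ellipse a_t = (r₁ + r₂)/2 = 2.022×10¹¹ m.
At r₁: circular v_c1 = √(μ/r₁) = 46370 m/s; transfer-perihelion v_p = √[μ(2/r₁ − 1/a_t)] = 60370 m/s.
Δv₁ = v_p − v_c1 = 14000 m/s.
= 14.00 km/s.

Δv ≈ 14.0 km/s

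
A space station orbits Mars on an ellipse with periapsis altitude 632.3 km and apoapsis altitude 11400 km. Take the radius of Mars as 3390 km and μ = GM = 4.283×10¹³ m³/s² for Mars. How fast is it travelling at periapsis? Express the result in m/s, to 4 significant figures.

v ≈ 4092 m/s

r_p = 3390 + 632.3 = 4022.3 km = 4.0223×10⁶ m.
r_a = 3390 + 11400 = 14790 km = 1.4790×10⁷ m.
Semi-major axis a = (r_p + r_a)/2 = 9406.1 km = 9.406×10⁶ m.
Vis-viva: v² = μ(2/r − 1/a) = 4.283×10¹³ × (4.972×10⁻⁷ − 1.063×10⁻⁷) = 1.674×10⁷ m²/s².
v = 4092 m/s.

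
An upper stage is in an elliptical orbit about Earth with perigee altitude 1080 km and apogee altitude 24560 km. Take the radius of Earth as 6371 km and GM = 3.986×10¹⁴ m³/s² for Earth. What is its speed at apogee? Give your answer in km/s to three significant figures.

v ≈ 2.24 km/s

r_p = 6371 + 1080 = 7451.0 km = 7.4510×10⁶ m.
r_a = 6371 + 24560 = 30931 km = 3.0931×10⁷ m.
Semi-major axis a = (r_p + r_a)/2 = 19191 km = 1.919×10⁷ m.
Vis-viva: v² = μ(2/r − 1/a) = 3.986×10¹⁴ × (6.466×10⁻⁸ − 5.211×10⁻⁸) = 5.003×10⁶ m²/s².
v = 2237 m/s = 2.237 km/s.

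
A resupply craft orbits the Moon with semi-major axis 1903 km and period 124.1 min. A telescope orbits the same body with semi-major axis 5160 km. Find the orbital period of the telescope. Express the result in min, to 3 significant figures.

Kepler's third law: T² ∝ a³, so T₂ = T₁ (a₂/a₁)^(3/2).
a₂/a₁ = 2.712, (a₂/a₁)^(3/2) = 4.465.
T₂ = 124.1 × 4.465 = 554.1 min.

T₂ ≈ 554 min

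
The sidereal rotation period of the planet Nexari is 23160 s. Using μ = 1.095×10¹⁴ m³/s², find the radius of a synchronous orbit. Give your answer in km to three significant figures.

r_sync ≈ 11400 km

A synchronous orbit has period T, so by Kepler's third law a = (μT²/4π²)^(1/3).
μT²/4π² = 1.095×10¹⁴ × (2.316×10⁴)² / 39.48 = 1.488×10²¹ m³.
a = 1.142×10⁷ m = 11416 km.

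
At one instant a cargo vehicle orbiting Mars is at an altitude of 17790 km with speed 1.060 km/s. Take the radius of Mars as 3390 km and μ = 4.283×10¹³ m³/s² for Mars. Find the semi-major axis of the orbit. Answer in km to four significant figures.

a ≈ 14660 km

r = 3390 + 17790 = 21180 km = 2.118×10⁷ m.
Vis-viva rearranged: 1/a = 2/r − v²/μ = 9.443×10⁻⁸ − 2.623×10⁻⁸ = 6.819×10⁻⁸ m⁻¹.
a = 1.466×10⁷ m = 14664 km.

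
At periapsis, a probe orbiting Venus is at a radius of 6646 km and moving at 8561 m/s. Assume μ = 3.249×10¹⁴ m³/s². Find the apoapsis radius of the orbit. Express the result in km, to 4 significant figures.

r_p = 6.646×10⁶ m.
Specific energy ε = v²/2 − μ/r = -1.224×10⁷ J/kg, so a = −μ/(2ε) = 1.327×10⁷ m.
The apsides satisfy r_p + r_a = 2a, so the apoapsis radius is 2a − r_p = 1.990×10⁷ m = 19896 km.

apoapsis radius ≈ 19900 km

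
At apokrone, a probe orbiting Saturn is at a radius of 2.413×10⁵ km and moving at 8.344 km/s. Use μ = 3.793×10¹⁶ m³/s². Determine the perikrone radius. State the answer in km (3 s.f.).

r_a = 2.413×10⁸ m.
Specific energy ε = v²/2 − μ/r = -1.224×10⁸ J/kg, so a = −μ/(2ε) = 1.550×10⁸ m.
The apsides satisfy r_p + r_a = 2a, so the perikrone radius is 2a − r_a = 6.864×10⁷ m = 68639 km.

perikrone radius ≈ 68600 km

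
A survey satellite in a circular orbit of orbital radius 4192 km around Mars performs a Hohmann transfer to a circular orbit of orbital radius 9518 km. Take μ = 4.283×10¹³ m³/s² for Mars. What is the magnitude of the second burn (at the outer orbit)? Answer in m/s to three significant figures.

Δv ≈ 462 m/s

r₁ = 4192 km = 4.192×10⁶ m.
r₂ = 9518 km = 9.518×10⁶ m.
Transfer ellipse a_t = (r₁ + r₂)/2 = 6.855×10⁶ m.
At r₁: circular v_c1 = √(μ/r₁) = 3196 m/s; transfer-periapsis v_p = √[μ(2/r₁ − 1/a_t)] = 3766 m/s.
At r₂: circular v_c2 = √(μ/r₂) = 2121 m/s; transfer-apoapsis v_a = √[μ(2/r₂ − 1/a_t)] = 1659 m/s.
Δv₂ = v_c2 − v_a = 462.4 m/s.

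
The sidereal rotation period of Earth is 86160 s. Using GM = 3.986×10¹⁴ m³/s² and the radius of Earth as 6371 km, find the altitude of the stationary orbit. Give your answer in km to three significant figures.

h_sync ≈ 35800 km

A synchronous orbit has period T, so by Kepler's third law a = (μT²/4π²)^(1/3).
μT²/4π² = 3.986×10¹⁴ × (8.616×10⁴)² / 39.48 = 7.495×10²² m³.
a = 4.216×10⁷ m = 42163 km.
Altitude h = a − R = 42163 − 6371 = 35792 km.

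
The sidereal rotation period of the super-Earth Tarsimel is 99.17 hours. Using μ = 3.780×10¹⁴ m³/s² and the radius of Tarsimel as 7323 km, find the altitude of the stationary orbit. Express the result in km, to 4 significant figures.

h_sync ≈ 99540 km

T = 99.17 hours = 3.570×10⁵ s.
A synchronous orbit has period T, so by Kepler's third law a = (μT²/4π²)^(1/3).
μT²/4π² = 3.780×10¹⁴ × (3.570×10⁵)² / 39.48 = 1.220×10²⁴ m³.
a = 1.069×10⁸ m = 1.0686×10⁵ km.
Altitude h = a − R = 1.0686×10⁵ − 7323 = 99541 km.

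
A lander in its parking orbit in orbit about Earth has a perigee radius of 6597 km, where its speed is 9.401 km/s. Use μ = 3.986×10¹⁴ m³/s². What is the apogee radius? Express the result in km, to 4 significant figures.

r_p = 6.597×10⁶ m.
Specific energy ε = v²/2 − μ/r = -1.623×10⁷ J/kg, so a = −μ/(2ε) = 1.228×10⁷ m.
The apsides satisfy r_p + r_a = 2a, so the apogee radius is 2a − r_p = 1.796×10⁷ m = 17959 km.

apogee radius ≈ 17960 km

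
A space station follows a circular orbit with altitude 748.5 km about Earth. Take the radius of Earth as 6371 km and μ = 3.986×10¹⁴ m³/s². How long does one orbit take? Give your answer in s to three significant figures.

r = 6371 + 748.5 = 7119.5 km = 7.1195×10⁶ m.
Kepler's third law: T = 2π√(r³/μ) = 2π√((7.120×10⁶)³ / 3.986×10¹⁴).
r³/μ = 9.053×10⁵ s², so T = 2π × 9.515×10² = 5.978×10³ s.

T ≈ 5980 s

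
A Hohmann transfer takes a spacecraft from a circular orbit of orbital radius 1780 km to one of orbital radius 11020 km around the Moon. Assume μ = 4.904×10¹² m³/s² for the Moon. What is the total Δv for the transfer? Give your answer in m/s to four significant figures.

Δv_total ≈ 833.5 m/s

r₁ = 1780 km = 1.780×10⁶ m.
r₂ = 11020 km = 1.102×10⁷ m.
Transfer ellipse a_t = (r₁ + r₂)/2 = 6.400×10⁶ m.
At r₁: circular v_c1 = √(μ/r₁) = 1660 m/s; transfer-perilune v_p = √[μ(2/r₁ − 1/a_t)] = 2178 m/s.
Δv₁ = v_p − v_c1 = 518.2 m/s.
At r₂: circular v_c2 = √(μ/r₂) = 667.1 m/s; transfer-apolune v_a = √[μ(2/r₂ − 1/a_t)] = 351.8 m/s.
Δv₂ = v_c2 − v_a = 315.3 m/s.
Total Δv = Δv₁ + Δv₂ = 833.5 m/s.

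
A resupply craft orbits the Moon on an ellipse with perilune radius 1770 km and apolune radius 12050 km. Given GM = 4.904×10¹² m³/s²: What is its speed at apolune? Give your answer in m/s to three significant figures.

v ≈ 323 m/s

Semi-major axis a = (r_p + r_a)/2 = 6910.0 km = 6.910×10⁶ m.
Vis-viva: v² = μ(2/r − 1/a) = 4.904×10¹² × (1.660×10⁻⁷ − 1.447×10⁻⁷) = 1.042×10⁵ m²/s².
v = 322.9 m/s.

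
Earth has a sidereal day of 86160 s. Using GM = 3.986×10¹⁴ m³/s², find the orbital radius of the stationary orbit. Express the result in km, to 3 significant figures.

r_sync ≈ 42200 km

A synchronous orbit has period T, so by Kepler's third law a = (μT²/4π²)^(1/3).
μT²/4π² = 3.986×10¹⁴ × (8.616×10⁴)² / 39.48 = 7.495×10²² m³.
a = 4.216×10⁷ m = 42163 km.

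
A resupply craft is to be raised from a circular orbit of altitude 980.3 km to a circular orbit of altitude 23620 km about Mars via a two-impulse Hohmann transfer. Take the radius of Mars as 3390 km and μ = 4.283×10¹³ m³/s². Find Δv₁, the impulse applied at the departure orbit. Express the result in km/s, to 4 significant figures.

Δv ≈ 0.9769 km/s

r₁ = 3390 + 980.3 = 4370.3 km = 4.3703×10⁶ m.
r₂ = 3390 + 23620 = 27010 km = 2.7010×10⁷ m.
Transfer ellipse a_t = (r₁ + r₂)/2 = 1.569×10⁷ m.
At r₁: circular v_c1 = √(μ/r₁) = 3131 m/s; transfer-periapsis v_p = √[μ(2/r₁ − 1/a_t)] = 4107 m/s.
Δv₁ = v_p − v_c1 = 976.9 m/s.
= 0.9769 km/s.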